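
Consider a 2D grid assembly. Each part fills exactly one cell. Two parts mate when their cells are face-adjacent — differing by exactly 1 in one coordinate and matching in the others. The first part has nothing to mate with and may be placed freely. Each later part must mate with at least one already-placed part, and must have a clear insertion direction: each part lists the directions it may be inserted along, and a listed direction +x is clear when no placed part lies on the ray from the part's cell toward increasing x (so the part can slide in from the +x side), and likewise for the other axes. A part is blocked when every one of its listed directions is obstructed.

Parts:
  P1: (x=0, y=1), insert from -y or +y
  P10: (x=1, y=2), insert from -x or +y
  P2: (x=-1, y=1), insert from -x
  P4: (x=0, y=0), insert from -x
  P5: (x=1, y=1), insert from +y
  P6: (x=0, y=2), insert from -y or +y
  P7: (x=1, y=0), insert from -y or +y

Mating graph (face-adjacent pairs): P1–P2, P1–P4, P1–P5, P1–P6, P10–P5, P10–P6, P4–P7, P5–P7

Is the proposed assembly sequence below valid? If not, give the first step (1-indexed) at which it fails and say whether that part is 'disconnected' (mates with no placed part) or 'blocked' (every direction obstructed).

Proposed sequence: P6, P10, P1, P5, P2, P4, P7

Invalid at step 4 (blocked)

1. P6@(0, 2) [-y clear] — {P6}
2. P10@(1, 2) [+y clear] — {P10, P6}
3. P1@(0, 1) [-y clear] — {P1, P10, P6}
4. P5@(1, 1) — +y all obstructed ⇒ blocked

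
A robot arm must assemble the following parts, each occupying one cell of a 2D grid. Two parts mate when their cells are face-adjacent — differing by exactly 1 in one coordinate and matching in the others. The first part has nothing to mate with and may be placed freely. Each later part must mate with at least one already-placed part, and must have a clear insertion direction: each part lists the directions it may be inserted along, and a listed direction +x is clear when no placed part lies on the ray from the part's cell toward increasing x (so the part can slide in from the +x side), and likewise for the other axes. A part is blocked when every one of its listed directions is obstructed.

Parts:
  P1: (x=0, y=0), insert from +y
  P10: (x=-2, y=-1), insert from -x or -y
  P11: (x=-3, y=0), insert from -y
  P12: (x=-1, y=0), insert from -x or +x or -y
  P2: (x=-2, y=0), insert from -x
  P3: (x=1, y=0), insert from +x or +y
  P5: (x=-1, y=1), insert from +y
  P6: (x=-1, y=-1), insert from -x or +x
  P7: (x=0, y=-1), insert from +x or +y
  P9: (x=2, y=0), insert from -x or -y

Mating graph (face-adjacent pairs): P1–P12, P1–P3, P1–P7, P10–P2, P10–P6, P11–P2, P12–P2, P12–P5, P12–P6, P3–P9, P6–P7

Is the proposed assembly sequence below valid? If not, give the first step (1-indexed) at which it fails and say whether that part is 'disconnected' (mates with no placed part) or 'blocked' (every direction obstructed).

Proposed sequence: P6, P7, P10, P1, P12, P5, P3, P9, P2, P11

1. P6@(-1, -1) [-x clear] — {P6}
2. P7@(0, -1) [+x clear] — {P6, P7}
3. P10@(-2, -1) [-x clear] — {P10, P6, P7}
4. P1@(0, 0) [+y clear] — {P1, P10, P6, P7}
5. P12@(-1, 0) [-x clear] — {P1, P10, P12, P6, P7}
6. P5@(-1, 1) [+y clear] — {P1, P10, P12, P5, P6, P7}
7. P3@(1, 0) [+x clear] — {P1, P10, P12, P3, P5, P6, P7}
8. P9@(2, 0) [-y clear] — {P1, P10, P12, P3, P5, P6, P7, P9}
9. P2@(-2, 0) [-x clear] — {P1, P10, P12, P2, P3, P5, P6, P7, P9}
10. P11@(-3, 0) [-y clear] — {P1, P10, P11, P12, P2, P3, P5, P6, P7, P9}

Valid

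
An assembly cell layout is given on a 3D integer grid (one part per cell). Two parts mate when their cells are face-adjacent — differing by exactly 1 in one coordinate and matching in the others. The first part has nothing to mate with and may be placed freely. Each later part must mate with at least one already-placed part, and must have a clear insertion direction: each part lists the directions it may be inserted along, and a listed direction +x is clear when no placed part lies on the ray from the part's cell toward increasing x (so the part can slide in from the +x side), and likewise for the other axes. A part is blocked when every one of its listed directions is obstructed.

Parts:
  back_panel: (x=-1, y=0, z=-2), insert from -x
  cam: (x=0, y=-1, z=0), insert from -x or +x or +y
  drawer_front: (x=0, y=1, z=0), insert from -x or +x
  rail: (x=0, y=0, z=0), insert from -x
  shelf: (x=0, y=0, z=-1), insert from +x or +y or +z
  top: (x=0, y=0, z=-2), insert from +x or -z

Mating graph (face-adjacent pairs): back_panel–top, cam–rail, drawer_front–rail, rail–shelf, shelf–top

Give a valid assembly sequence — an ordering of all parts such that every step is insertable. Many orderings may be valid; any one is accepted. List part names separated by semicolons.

drawer_front; rail; cam; shelf; top; back_panel

1. drawer_front@(0, 1, 0) [-x clear] — {drawer_front}
2. rail@(0, 0, 0) [-x clear] — {drawer_front, rail}
3. cam@(0, -1, 0) [-x clear] — {cam, drawer_front, rail}
4. shelf@(0, 0, -1) [+x clear] — {cam, drawer_front, rail, shelf}
5. top@(0, 0, -2) [+x clear] — {cam, drawer_front, rail, shelf, top}
6. back_panel@(-1, 0, -2) [-x clear] — {back_panel, cam, drawer_front, rail, shelf, top}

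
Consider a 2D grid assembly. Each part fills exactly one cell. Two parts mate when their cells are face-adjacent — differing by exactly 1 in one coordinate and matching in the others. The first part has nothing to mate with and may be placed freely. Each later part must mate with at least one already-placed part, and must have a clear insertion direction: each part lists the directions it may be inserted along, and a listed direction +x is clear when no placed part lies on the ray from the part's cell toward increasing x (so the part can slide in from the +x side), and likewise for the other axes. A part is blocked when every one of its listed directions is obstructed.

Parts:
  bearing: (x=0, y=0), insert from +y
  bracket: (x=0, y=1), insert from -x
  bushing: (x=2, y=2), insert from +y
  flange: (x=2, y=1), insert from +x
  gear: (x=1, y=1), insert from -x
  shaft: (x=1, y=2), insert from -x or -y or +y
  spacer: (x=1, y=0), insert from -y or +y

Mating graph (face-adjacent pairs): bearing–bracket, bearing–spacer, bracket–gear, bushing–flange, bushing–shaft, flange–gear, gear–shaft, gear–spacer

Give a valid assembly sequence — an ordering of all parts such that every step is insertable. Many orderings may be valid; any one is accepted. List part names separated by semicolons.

1. gear@(1, 1) [-x clear] — {gear}
2. flange@(2, 1) [+x clear] — {flange, gear}
3. shaft@(1, 2) [-x clear] — {flange, gear, shaft}
4. bushing@(2, 2) [+y clear] — {bushing, flange, gear, shaft}
5. spacer@(1, 0) [-y clear] — {bushing, flange, gear, shaft, spacer}
6. bearing@(0, 0) [+y clear] — {bearing, bushing, flange, gear, shaft, spacer}
7. bracket@(0, 1) [-x clear] — {bearing, bracket, bushing, flange, gear, shaft, spacer}

gear; flange; shaft; bushing; spacer; bearing; bracket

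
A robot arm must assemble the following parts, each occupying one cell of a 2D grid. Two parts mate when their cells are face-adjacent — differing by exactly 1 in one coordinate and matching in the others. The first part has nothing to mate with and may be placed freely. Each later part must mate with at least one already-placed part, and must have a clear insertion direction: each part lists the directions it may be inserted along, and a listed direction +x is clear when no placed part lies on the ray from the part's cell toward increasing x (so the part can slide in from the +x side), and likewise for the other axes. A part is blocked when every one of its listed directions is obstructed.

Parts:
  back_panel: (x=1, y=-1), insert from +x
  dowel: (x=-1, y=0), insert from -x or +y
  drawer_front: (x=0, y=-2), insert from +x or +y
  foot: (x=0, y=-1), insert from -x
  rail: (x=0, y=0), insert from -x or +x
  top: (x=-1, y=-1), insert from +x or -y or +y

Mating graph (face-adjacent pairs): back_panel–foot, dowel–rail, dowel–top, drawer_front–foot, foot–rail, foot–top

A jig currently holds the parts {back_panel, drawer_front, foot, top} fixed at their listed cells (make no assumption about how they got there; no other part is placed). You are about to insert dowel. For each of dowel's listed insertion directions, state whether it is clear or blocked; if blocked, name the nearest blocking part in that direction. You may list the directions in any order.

-x: ray from dowel(-1, 0) has no placed part ⇒ clear
+y: ray from dowel(-1, 0) has no placed part ⇒ clear

+y: clear; -x: clear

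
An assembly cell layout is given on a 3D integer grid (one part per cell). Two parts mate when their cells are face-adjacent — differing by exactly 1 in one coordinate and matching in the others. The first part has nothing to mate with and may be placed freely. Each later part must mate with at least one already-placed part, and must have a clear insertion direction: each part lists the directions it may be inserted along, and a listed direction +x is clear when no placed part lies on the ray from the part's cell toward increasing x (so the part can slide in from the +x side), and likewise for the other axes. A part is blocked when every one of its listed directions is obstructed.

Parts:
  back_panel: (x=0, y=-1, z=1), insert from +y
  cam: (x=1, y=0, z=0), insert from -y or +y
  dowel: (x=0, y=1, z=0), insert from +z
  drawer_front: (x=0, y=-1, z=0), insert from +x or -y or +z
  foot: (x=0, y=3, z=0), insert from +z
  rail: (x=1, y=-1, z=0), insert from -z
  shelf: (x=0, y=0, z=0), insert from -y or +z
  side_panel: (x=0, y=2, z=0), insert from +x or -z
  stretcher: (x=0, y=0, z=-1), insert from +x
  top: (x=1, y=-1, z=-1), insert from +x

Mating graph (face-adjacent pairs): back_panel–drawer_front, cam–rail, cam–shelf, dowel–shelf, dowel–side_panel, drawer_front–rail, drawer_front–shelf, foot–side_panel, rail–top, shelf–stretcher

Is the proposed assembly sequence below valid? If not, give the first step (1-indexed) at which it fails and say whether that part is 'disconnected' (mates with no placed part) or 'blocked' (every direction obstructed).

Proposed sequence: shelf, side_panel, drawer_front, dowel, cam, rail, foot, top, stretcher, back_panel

Invalid at step 2 (disconnected)

1. shelf@(0, 0, 0) [-y clear] — {shelf}
2. side_panel@(0, 2, 0) — no placed neighbour ⇒ disconnected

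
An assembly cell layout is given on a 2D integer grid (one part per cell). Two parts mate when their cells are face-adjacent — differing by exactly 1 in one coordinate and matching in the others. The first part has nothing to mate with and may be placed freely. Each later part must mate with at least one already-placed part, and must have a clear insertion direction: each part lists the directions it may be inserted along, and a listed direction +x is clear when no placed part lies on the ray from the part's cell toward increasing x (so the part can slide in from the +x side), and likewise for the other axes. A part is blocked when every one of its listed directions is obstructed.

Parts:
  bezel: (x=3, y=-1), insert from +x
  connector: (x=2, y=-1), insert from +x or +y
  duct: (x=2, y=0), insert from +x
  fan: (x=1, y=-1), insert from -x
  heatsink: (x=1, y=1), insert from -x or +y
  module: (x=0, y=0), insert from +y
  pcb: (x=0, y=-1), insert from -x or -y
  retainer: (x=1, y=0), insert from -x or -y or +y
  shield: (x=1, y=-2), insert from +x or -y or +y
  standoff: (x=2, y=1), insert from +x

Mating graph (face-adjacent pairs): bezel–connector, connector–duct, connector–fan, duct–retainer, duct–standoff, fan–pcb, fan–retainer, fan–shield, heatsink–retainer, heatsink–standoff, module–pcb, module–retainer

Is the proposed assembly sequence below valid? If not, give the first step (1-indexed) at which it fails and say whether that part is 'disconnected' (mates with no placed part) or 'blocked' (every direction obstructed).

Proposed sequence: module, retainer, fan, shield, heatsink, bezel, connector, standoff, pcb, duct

Invalid at step 6 (disconnected)

1. module@(0, 0) [+y clear] — {module}
2. retainer@(1, 0) [-y clear] — {module, retainer}
3. fan@(1, -1) [-x clear] — {fan, module, retainer}
4. shield@(1, -2) [+x clear] — {fan, module, retainer, shield}
5. heatsink@(1, 1) [-x clear] — {fan, heatsink, module, retainer, shield}
6. bezel@(3, -1) — no placed neighbour ⇒ disconnected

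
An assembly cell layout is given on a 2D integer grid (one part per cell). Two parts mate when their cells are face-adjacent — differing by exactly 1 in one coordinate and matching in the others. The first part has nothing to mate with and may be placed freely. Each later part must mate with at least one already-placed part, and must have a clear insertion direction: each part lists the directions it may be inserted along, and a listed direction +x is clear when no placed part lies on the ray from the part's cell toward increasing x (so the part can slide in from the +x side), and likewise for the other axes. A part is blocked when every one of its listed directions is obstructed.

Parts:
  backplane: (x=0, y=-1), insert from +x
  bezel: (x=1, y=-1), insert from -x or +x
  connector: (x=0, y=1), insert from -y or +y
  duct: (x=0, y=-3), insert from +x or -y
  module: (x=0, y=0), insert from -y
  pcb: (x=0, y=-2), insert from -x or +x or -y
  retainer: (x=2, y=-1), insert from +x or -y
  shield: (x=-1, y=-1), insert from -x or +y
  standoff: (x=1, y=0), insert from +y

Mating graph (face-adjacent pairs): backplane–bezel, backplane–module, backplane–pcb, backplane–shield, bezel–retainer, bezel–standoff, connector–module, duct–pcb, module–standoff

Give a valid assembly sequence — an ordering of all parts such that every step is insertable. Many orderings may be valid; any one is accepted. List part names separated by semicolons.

module; backplane; shield; pcb; duct; bezel; retainer; standoff; connector

1. module@(0, 0) [-y clear] — {module}
2. backplane@(0, -1) [+x clear] — {backplane, module}
3. shield@(-1, -1) [-x clear] — {backplane, module, shield}
4. pcb@(0, -2) [-x clear] — {backplane, module, pcb, shield}
5. duct@(0, -3) [+x clear] — {backplane, duct, module, pcb, shield}
6. bezel@(1, -1) [+x clear] — {backplane, bezel, duct, module, pcb, shield}
7. retainer@(2, -1) [+x clear] — {backplane, bezel, duct, module, pcb, retainer, shield}
8. standoff@(1, 0) [+y clear] — {backplane, bezel, duct, module, pcb, retainer, shield, standoff}
9. connector@(0, 1) [+y clear] — {backplane, bezel, connector, duct, module, pcb, retainer, shield, standoff}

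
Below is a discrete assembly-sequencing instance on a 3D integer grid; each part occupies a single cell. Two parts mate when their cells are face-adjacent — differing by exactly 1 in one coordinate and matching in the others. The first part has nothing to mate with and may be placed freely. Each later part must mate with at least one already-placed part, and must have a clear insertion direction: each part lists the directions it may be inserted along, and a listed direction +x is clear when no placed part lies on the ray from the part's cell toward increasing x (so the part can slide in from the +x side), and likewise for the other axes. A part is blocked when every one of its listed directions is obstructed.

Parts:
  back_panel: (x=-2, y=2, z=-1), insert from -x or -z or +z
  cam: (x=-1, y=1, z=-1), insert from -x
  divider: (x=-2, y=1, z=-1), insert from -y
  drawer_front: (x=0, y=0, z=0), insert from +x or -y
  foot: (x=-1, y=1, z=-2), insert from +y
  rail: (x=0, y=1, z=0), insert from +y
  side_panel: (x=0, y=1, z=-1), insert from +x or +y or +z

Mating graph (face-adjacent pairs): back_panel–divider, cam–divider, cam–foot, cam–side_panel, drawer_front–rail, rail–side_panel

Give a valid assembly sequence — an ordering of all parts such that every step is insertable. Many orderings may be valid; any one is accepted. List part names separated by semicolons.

1. cam@(-1, 1, -1) [-x clear] — {cam}
2. side_panel@(0, 1, -1) [+x clear] — {cam, side_panel}
3. foot@(-1, 1, -2) [+y clear] — {cam, foot, side_panel}
4. divider@(-2, 1, -1) [-y clear] — {cam, divider, foot, side_panel}
5. back_panel@(-2, 2, -1) [-x clear] — {back_panel, cam, divider, foot, side_panel}
6. rail@(0, 1, 0) [+y clear] — {back_panel, cam, divider, foot, rail, side_panel}
7. drawer_front@(0, 0, 0) [+x clear] — {back_panel, cam, divider, drawer_front, foot, rail, side_panel}

cam; side_panel; foot; divider; back_panel; rail; drawer_front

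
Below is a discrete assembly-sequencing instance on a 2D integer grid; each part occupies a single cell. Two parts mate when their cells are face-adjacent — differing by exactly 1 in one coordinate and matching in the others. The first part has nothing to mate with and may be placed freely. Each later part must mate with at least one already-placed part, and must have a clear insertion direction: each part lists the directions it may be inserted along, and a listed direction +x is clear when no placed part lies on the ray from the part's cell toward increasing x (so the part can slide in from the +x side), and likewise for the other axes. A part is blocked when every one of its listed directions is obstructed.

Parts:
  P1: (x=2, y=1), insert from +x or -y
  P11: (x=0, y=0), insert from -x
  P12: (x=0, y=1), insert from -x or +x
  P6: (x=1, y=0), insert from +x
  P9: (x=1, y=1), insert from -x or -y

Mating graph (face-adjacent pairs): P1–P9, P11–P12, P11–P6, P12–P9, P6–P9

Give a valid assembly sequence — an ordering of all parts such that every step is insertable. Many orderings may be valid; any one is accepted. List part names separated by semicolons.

1. P1@(2, 1) [+x clear] — {P1}
2. P9@(1, 1) [-x clear] — {P1, P9}
3. P6@(1, 0) [+x clear] — {P1, P6, P9}
4. P12@(0, 1) [-x clear] — {P1, P12, P6, P9}
5. P11@(0, 0) [-x clear] — {P1, P11, P12, P6, P9}

P1; P9; P6; P12; P11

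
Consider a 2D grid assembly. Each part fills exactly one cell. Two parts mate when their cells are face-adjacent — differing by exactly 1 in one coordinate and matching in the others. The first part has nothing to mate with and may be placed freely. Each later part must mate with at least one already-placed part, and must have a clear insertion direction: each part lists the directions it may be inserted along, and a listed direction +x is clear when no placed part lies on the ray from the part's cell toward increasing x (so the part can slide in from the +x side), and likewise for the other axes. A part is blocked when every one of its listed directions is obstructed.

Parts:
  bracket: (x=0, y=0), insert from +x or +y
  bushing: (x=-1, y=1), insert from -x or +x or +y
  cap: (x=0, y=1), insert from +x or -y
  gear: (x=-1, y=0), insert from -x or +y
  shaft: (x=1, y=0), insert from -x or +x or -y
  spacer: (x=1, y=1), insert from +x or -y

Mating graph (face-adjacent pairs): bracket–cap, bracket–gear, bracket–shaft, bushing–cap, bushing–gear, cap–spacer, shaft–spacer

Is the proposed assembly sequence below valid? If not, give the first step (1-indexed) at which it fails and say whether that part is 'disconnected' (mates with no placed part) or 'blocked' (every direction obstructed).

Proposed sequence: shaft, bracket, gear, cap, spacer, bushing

Valid

1. shaft@(1, 0) [-x clear] — {shaft}
2. bracket@(0, 0) [+y clear] — {bracket, shaft}
3. gear@(-1, 0) [-x clear] — {bracket, gear, shaft}
4. cap@(0, 1) [+x clear] — {bracket, cap, gear, shaft}
5. spacer@(1, 1) [+x clear] — {bracket, cap, gear, shaft, spacer}
6. bushing@(-1, 1) [-x clear] — {bracket, bushing, cap, gear, shaft, spacer}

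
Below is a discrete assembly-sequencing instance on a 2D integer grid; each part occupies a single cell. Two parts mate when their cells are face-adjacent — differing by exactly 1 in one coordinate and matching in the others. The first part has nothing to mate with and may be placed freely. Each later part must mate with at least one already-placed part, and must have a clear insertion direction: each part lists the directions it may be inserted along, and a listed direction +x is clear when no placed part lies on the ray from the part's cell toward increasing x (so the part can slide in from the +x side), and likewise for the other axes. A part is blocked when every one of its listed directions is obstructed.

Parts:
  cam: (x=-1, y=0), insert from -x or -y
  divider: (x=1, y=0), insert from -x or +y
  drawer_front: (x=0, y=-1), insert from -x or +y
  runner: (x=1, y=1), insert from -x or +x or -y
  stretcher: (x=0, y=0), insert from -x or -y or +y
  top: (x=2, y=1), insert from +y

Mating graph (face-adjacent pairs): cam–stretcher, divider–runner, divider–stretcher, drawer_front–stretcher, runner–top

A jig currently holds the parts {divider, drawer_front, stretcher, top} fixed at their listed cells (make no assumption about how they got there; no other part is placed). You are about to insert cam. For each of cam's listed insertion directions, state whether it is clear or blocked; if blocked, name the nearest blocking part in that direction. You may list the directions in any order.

-x: ray from cam(-1, 0) has no placed part ⇒ clear
-y: ray from cam(-1, 0) has no placed part ⇒ clear

-x: clear; -y: clear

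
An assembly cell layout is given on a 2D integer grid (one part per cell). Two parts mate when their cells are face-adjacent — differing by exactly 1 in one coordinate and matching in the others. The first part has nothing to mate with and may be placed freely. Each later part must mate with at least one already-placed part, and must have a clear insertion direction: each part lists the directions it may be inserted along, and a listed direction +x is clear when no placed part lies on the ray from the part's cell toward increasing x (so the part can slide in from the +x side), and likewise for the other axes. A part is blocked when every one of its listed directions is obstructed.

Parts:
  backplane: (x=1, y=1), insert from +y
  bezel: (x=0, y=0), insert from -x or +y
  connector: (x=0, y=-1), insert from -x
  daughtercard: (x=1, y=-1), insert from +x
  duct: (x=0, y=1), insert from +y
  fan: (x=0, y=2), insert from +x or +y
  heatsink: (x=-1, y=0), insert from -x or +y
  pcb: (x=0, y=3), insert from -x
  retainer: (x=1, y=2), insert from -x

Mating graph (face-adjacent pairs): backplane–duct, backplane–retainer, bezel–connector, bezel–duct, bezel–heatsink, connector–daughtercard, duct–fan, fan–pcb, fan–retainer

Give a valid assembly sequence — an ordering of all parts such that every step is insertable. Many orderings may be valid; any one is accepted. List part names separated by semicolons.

duct; backplane; retainer; fan; pcb; bezel; connector; heatsink; daughtercard

1. duct@(0, 1) [+y clear] — {duct}
2. backplane@(1, 1) [+y clear] — {backplane, duct}
3. retainer@(1, 2) [-x clear] — {backplane, duct, retainer}
4. fan@(0, 2) [+y clear] — {backplane, duct, fan, retainer}
5. pcb@(0, 3) [-x clear] — {backplane, duct, fan, pcb, retainer}
6. bezel@(0, 0) [-x clear] — {backplane, bezel, duct, fan, pcb, retainer}
7. connector@(0, -1) [-x clear] — {backplane, bezel, connector, duct, fan, pcb, retainer}
8. heatsink@(-1, 0) [-x clear] — {backplane, bezel, connector, duct, fan, heatsink, pcb, retainer}
9. daughtercard@(1, -1) [+x clear] — {backplane, bezel, connector, daughtercard, duct, fan, heatsink, pcb, retainer}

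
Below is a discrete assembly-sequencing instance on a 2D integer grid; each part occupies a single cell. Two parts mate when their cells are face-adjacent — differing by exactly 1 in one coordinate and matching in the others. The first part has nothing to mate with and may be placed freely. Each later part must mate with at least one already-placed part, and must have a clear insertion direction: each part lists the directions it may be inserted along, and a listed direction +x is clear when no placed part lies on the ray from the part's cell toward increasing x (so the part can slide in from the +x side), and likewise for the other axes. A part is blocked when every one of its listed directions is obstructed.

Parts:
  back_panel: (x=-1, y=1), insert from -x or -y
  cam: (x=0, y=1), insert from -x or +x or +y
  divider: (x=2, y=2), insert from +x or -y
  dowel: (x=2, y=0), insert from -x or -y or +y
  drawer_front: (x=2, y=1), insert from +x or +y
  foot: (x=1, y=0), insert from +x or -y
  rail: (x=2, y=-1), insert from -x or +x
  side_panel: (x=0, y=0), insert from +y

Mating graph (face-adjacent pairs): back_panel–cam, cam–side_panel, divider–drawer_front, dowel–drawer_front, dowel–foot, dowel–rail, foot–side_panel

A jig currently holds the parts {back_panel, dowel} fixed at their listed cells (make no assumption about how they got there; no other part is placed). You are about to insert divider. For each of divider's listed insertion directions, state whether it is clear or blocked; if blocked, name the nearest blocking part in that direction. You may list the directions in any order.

+x: ray from divider(2, 2) has no placed part ⇒ clear
-y: nearest on ray is dowel@(2, 0) ⇒ blocked

+x: clear; -y: blocked by dowel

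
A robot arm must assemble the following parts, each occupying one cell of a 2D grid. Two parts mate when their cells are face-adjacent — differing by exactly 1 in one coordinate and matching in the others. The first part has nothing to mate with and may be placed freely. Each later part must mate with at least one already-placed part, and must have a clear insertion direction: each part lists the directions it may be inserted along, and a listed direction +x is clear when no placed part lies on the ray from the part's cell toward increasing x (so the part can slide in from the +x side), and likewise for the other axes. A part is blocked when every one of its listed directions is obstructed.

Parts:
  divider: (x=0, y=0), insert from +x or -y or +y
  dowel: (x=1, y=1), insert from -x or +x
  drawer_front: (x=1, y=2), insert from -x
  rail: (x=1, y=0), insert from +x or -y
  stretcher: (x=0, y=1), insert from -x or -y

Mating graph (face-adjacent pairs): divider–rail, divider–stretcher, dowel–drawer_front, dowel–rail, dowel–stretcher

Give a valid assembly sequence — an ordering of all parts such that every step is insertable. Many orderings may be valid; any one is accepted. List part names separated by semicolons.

divider; rail; dowel; drawer_front; stretcher

1. divider@(0, 0) [+x clear] — {divider}
2. rail@(1, 0) [+x clear] — {divider, rail}
3. dowel@(1, 1) [-x clear] — {divider, dowel, rail}
4. drawer_front@(1, 2) [-x clear] — {divider, dowel, drawer_front, rail}
5. stretcher@(0, 1) [-x clear] — {divider, dowel, drawer_front, rail, stretcher}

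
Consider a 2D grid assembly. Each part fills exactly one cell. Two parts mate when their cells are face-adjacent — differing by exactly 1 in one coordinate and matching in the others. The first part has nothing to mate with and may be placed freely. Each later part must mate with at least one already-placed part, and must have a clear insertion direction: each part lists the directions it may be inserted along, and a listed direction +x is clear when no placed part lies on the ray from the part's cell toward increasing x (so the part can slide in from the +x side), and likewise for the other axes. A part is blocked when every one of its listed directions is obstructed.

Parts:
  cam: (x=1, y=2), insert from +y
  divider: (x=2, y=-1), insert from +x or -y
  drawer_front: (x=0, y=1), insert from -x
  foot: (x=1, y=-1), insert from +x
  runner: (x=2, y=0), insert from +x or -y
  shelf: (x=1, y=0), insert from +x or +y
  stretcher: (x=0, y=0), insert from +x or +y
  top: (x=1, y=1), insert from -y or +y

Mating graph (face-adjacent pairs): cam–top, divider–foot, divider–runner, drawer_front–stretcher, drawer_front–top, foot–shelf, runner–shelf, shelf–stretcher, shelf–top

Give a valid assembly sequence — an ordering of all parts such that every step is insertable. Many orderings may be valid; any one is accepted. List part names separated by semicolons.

1. foot@(1, -1) [+x clear] — {foot}
2. divider@(2, -1) [+x clear] — {divider, foot}
3. shelf@(1, 0) [+x clear] — {divider, foot, shelf}
4. stretcher@(0, 0) [+y clear] — {divider, foot, shelf, stretcher}
5. drawer_front@(0, 1) [-x clear] — {divider, drawer_front, foot, shelf, stretcher}
6. runner@(2, 0) [+x clear] — {divider, drawer_front, foot, runner, shelf, stretcher}
7. top@(1, 1) [+y clear] — {divider, drawer_front, foot, runner, shelf, stretcher, top}
8. cam@(1, 2) [+y clear] — {cam, divider, drawer_front, foot, runner, shelf, stretcher, top}

foot; divider; shelf; stretcher; drawer_front; runner; top; cam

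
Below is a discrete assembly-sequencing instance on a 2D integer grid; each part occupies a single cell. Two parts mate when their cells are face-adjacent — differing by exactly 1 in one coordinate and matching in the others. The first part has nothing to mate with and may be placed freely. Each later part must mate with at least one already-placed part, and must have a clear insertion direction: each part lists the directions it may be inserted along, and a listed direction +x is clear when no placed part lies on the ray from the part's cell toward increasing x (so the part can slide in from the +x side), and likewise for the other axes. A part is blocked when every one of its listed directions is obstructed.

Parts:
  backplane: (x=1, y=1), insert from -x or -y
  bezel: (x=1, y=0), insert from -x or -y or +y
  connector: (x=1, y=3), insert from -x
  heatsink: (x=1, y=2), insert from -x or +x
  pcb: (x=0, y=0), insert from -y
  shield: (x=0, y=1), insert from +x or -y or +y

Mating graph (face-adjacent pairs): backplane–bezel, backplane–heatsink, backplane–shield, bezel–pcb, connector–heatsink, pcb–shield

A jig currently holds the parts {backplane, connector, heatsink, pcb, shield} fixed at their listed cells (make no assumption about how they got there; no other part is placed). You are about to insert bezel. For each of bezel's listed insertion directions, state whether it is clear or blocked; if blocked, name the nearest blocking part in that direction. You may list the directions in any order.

-x: nearest on ray is pcb@(0, 0) ⇒ blocked
-y: ray from bezel(1, 0) has no placed part ⇒ clear
+y: nearest on ray is backplane@(1, 1) ⇒ blocked

+y: blocked by backplane; -x: blocked by pcb; -y: clear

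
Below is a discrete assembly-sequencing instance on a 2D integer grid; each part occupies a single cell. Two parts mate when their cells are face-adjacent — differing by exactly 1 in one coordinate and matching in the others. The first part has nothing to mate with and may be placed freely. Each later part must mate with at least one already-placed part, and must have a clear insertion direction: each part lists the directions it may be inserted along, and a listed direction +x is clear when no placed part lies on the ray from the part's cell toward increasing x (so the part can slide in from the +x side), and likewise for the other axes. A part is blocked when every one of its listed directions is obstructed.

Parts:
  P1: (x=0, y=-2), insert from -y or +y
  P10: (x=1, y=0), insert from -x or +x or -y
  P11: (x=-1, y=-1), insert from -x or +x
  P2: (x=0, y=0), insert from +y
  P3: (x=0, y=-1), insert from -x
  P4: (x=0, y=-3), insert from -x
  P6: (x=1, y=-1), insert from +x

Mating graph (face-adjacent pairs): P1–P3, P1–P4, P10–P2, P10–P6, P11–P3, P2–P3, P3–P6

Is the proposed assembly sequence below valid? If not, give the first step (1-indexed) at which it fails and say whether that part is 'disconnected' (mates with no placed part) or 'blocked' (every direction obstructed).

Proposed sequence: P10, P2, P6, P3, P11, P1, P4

1. P10@(1, 0) [-x clear] — {P10}
2. P2@(0, 0) [+y clear] — {P10, P2}
3. P6@(1, -1) [+x clear] — {P10, P2, P6}
4. P3@(0, -1) [-x clear] — {P10, P2, P3, P6}
5. P11@(-1, -1) [-x clear] — {P10, P11, P2, P3, P6}
6. P1@(0, -2) [-y clear] — {P1, P10, P11, P2, P3, P6}
7. P4@(0, -3) [-x clear] — {P1, P10, P11, P2, P3, P4, P6}

Valid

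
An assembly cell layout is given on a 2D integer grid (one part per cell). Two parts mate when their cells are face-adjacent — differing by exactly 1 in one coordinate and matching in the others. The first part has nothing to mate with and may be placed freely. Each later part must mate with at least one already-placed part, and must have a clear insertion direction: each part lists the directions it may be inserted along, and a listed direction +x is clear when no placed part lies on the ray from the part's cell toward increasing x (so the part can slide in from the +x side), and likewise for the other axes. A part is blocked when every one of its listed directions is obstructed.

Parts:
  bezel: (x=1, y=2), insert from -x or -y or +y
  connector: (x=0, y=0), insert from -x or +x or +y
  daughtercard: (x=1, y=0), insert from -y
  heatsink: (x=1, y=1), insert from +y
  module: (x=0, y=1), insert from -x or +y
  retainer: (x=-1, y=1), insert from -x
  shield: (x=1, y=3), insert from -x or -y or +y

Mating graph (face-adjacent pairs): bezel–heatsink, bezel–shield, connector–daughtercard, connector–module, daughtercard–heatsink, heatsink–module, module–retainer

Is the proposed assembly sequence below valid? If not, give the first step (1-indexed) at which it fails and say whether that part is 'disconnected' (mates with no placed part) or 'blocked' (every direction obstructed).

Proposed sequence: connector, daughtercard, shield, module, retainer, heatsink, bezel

1. connector@(0, 0) [-x clear] — {connector}
2. daughtercard@(1, 0) [-y clear] — {connector, daughtercard}
3. shield@(1, 3) — no placed neighbour ⇒ disconnected

Invalid at step 3 (disconnected)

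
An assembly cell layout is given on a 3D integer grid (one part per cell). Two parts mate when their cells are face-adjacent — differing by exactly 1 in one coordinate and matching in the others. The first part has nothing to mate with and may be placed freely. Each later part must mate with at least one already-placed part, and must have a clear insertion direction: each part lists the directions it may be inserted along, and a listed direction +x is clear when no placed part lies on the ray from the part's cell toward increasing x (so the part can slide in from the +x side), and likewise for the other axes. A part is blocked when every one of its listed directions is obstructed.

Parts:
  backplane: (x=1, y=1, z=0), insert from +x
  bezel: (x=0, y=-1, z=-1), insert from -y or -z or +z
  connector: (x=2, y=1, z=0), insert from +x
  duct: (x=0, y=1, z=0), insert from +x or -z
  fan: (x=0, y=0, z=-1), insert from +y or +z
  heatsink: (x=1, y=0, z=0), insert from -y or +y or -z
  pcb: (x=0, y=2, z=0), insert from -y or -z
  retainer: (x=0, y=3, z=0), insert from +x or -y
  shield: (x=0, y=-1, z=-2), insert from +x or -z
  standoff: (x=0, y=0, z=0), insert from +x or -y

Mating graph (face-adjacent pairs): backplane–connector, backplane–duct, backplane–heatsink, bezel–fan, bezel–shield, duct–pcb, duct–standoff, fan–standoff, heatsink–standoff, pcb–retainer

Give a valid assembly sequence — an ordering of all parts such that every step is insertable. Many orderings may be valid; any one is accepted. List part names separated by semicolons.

1. bezel@(0, -1, -1) [-y clear] — {bezel}
2. fan@(0, 0, -1) [+y clear] — {bezel, fan}
3. standoff@(0, 0, 0) [+x clear] — {bezel, fan, standoff}
4. duct@(0, 1, 0) [+x clear] — {bezel, duct, fan, standoff}
5. pcb@(0, 2, 0) [-z clear] — {bezel, duct, fan, pcb, standoff}
6. heatsink@(1, 0, 0) [-y clear] — {bezel, duct, fan, heatsink, pcb, standoff}
7. shield@(0, -1, -2) [+x clear] — {bezel, duct, fan, heatsink, pcb, shield, standoff}
8. backplane@(1, 1, 0) [+x clear] — {backplane, bezel, duct, fan, heatsink, pcb, shield, standoff}
9. connector@(2, 1, 0) [+x clear] — {backplane, bezel, connector, duct, fan, heatsink, pcb, shield, standoff}
10. retainer@(0, 3, 0) [+x clear] — {backplane, bezel, connector, duct, fan, heatsink, pcb, retainer, shield, standoff}

bezel; fan; standoff; duct; pcb; heatsink; shield; backplane; connector; retainer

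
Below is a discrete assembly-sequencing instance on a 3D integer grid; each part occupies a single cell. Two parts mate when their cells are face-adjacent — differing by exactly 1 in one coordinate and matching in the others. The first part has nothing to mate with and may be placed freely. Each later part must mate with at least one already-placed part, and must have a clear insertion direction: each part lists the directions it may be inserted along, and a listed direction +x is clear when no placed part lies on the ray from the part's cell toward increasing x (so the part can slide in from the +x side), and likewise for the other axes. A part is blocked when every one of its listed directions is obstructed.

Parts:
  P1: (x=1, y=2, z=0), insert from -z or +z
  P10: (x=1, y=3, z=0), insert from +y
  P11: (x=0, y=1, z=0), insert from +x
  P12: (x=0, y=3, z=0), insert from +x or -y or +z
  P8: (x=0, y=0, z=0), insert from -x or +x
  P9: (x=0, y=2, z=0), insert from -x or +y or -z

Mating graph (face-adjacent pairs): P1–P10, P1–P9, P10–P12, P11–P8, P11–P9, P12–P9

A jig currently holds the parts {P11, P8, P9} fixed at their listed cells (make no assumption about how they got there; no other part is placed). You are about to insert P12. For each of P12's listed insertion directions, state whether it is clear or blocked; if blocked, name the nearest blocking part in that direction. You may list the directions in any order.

+x: ray from P12(0, 3, 0) has no placed part ⇒ clear
-y: nearest on ray is P9@(0, 2, 0) ⇒ blocked
+z: ray from P12(0, 3, 0) has no placed part ⇒ clear

+x: clear; +z: clear; -y: blocked by P9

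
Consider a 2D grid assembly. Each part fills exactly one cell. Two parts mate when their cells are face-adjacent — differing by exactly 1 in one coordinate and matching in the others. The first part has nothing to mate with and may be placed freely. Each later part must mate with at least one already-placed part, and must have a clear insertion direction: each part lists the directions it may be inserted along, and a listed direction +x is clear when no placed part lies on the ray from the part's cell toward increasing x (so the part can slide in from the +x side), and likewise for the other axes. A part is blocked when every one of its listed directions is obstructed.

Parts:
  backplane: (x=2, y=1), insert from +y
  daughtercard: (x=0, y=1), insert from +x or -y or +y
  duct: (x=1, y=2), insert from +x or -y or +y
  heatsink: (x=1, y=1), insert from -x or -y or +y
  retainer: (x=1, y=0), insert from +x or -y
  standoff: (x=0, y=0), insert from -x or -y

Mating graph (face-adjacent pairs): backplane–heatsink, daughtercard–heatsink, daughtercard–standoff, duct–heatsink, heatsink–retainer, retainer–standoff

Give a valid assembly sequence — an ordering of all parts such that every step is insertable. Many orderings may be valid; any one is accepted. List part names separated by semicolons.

1. heatsink@(1, 1) [-x clear] — {heatsink}
2. retainer@(1, 0) [+x clear] — {heatsink, retainer}
3. daughtercard@(0, 1) [-y clear] — {daughtercard, heatsink, retainer}
4. standoff@(0, 0) [-x clear] — {daughtercard, heatsink, retainer, standoff}
5. duct@(1, 2) [+x clear] — {daughtercard, duct, heatsink, retainer, standoff}
6. backplane@(2, 1) [+y clear] — {backplane, daughtercard, duct, heatsink, retainer, standoff}

heatsink; retainer; daughtercard; standoff; duct; backplane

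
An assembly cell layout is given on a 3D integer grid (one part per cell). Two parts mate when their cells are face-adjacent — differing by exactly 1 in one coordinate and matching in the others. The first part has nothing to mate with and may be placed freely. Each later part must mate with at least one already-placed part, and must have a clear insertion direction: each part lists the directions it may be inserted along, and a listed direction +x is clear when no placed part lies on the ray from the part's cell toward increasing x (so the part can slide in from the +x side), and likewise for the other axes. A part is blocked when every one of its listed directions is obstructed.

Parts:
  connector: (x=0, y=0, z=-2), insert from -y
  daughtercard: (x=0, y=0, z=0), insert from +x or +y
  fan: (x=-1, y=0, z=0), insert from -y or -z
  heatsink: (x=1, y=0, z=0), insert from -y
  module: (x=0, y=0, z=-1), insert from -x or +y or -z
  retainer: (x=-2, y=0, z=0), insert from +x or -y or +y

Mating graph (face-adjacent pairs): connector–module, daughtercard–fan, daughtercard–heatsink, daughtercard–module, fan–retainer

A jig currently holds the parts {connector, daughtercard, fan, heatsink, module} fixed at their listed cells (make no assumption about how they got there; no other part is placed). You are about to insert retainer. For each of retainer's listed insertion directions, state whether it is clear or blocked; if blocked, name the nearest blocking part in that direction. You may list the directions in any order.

+x: blocked by fan; +y: clear; -y: clear

+x: nearest on ray is fan@(-1, 0, 0) ⇒ blocked
-y: ray from retainer(-2, 0, 0) has no placed part ⇒ clear
+y: ray from retainer(-2, 0, 0) has no placed part ⇒ clear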